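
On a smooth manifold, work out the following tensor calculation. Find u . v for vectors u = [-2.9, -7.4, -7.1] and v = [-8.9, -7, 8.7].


The inner product u . v = sum of u_i * v_i.
Term-by-term: -2.9 * -8.9, -7.4 * -7, -7.1 * 8.7
Products: 25.81, 51.8, -61.77
Sum = 25.81 + 51.8 + -61.77 = 15.84

15.84


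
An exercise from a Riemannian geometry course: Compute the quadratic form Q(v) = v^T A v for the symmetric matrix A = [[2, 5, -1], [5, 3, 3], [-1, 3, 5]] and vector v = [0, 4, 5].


First compute Av:
(Av)_1 = 2*0 + 5*4 + -1*5 = 15
(Av)_2 = 5*0 + 3*4 + 3*5 = 27
(Av)_3 = -1*0 + 3*4 + 5*5 = 37
Av = [15, 27, 37]
Then v^T (Av) = 0*15 + 4*27 + 5*37
= 0 + 108 + 185 = 293

293


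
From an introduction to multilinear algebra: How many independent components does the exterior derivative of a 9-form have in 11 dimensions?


The exterior derivative of a p-form is a (p+1)-form.
Its number of independent components is C(n, p+1).
n = 11, p+1 = 10
C(11, 10) = 11

11


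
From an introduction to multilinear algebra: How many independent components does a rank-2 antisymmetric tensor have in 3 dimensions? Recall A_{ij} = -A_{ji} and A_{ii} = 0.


An antisymmetric rank-2 tensor satisfies A_{ij} = -A_{ji}, so diagonal entries are zero.
The independent components are the upper-triangular entries: C(n, 2) = n(n-1)/2.
n = 3
C(3, 2) = 3 * 2 / 2 = 6 / 2 = 3

3


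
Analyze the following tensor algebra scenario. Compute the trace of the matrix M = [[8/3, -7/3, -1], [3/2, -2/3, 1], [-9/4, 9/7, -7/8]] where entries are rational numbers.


The trace is the sum of diagonal entries.
Diagonal: M[1,1] = 8/3, M[2,2] = -2/3, M[3,3] = -7/8
Tr(M) = 8/3 + -2/3 + -7/8
Computing step by step:
After adding M[1,1]: 8/3
After adding M[2,2]: 2
After adding M[3,3]: 9/8
Tr(M) = 9/8

9/8


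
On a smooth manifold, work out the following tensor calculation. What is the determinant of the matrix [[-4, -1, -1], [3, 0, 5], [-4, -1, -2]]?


Expanding along the first row, det(A) = a11*M_11 - a12*M_12 + a13*M_13, where M_1j is the (1,j) minor.
Minor M_11 = 0*-2 - 5*-1 = 5
Minor M_12 = 3*-2 - 5*-4 = 14
Minor M_13 = 3*-1 - 0*-4 = -3
det = -4*(5) - -1*(14) + -1*(-3)
    = -20 - -14 + 3
    = -3

-3


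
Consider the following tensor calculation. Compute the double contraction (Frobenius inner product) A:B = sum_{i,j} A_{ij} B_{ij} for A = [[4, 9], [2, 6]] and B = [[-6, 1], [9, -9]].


A:B = sum over all i,j of A_{ij} * B_{ij}.
Row 1: 4*-6=-24, 9*1=9 => row sum = -15
Row 2: 2*9=18, 6*-9=-54 => row sum = -36
Total = -15 + -36 = -51

-51


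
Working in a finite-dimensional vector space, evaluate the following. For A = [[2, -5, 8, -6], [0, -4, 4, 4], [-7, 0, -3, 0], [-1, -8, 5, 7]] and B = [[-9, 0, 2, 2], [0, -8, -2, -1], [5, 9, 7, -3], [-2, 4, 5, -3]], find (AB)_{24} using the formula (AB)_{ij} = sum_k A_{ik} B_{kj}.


(AB)_{ij} = sum_k A_{ik} B_{kj}.
For i=2, j=4:
A_{21} * B_{14} = 0 * 2 = 0
A_{22} * B_{24} = -4 * -1 = 4
A_{23} * B_{34} = 4 * -3 = -12
A_{24} * B_{44} = 4 * -3 = -12
Sum = 0 + 4 + -12 + -12 = -20

-20


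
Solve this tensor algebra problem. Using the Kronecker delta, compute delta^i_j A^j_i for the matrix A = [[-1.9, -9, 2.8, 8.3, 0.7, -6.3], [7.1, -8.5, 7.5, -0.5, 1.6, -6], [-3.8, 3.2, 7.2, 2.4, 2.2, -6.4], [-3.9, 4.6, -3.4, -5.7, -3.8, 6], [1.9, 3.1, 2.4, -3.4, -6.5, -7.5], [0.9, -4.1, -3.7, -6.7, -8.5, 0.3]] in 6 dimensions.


The contraction (trace) of a rank-2 tensor is the sum of its diagonal elements.
Diagonal entries: A[1,1] = -1.9, A[2,2] = -8.5, A[3,3] = 7.2, A[4,4] = -5.7, A[5,5] = -6.5, A[6,6] = 0.3
Tr(A) = -1.9 + -8.5 + 7.2 + -5.7 + -6.5 + 0.3 = -15.1

-15.1


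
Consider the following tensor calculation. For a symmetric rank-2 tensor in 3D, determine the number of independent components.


A symmetric rank-2 tensor in d dimensions has d(d+1)/2 independent components.
d = 3
d(d+1)/2 = 3 * 4 / 2 = 12 / 2 = 6

6


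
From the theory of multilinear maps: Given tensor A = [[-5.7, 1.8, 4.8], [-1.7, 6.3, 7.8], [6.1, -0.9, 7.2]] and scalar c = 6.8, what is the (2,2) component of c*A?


Scalar multiplication: (cA)_{ij} = c * A_{ij}.
c = 6.8
A_{22} = 6.3
(cA)_{22} = 6.8 * 6.3 = 42.84

42.84


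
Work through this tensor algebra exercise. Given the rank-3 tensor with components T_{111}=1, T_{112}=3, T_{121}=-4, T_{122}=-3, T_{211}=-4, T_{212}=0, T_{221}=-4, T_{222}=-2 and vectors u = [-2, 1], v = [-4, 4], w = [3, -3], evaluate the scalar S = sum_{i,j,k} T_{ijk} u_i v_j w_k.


S = sum over i,j,k of T_{ijk} u_i v_j w_k. Expanding all 8 terms:
T_{111}*u_1*v_1*w_1 = 1*-2*-4*3 = 24  (running total: 24)
T_{112}*u_1*v_1*w_2 = 3*-2*-4*-3 = -72  (running total: -48)
T_{121}*u_1*v_2*w_1 = -4*-2*4*3 = 96  (running total: 48)
T_{122}*u_1*v_2*w_2 = -3*-2*4*-3 = -72  (running total: -24)
T_{211}*u_2*v_1*w_1 = -4*1*-4*3 = 48  (running total: 24)
T_{212}*u_2*v_1*w_2 = 0*1*-4*-3 = 0  (running total: 24)
T_{221}*u_2*v_2*w_1 = -4*1*4*3 = -48  (running total: -24)
T_{222}*u_2*v_2*w_2 = -2*1*4*-3 = 24  (running total: 0)
S = 0

0


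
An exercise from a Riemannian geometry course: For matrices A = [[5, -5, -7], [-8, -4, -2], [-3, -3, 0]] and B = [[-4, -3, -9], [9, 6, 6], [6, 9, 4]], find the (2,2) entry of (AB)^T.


(AB)^T_{ij} = (AB)_{ji} = sum_k A_{jk} B_{ki}.
For i=2, j=2 we need (AB)_{22}:
A_{21} * B_{12} = -8 * -3 = 24
A_{22} * B_{22} = -4 * 6 = -24
A_{23} * B_{32} = -2 * 9 = -18
Sum = 24 + -24 + -18 = -18

-18


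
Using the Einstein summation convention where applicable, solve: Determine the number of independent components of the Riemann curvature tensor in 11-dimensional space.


The Riemann tensor in d dimensions has d^2(d^2 - 1)/12 independent components.
d = 11, so d^2 = 121
d^2 - 1 = 120
d^2(d^2 - 1) = 121 * 120 = 14520
Divide by 12: 14520 / 12 = 1210

1210


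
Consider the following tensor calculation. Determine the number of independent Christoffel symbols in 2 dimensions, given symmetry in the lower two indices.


Christoffel symbols Gamma^k_{ij} are symmetric in i,j, so there are d * d(d+1)/2 independent symbols.
d = 2
d(d+1)/2 = 2 * 3 / 2 = 3
Total = 2 * 3 = 6

6


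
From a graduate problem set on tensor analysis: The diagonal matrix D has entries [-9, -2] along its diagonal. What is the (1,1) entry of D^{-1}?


For a diagonal matrix, the inverse has entries (D^{-1})_{ii} = 1/d_{ii}.
The diagonal entries are: d_{11} = -9, d_{22} = -2
We need (D^{-1})_{11} = 1/d_{11} = 1/-9 = -1/9

-1/9


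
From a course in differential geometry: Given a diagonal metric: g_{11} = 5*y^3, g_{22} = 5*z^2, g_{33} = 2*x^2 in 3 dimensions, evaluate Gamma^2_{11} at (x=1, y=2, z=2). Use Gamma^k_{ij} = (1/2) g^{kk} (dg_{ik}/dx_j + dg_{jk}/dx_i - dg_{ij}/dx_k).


For a diagonal metric, Gamma^k_{ij} = (1/2) g^{kk} (dg_{ik}/dx_j + dg_{jk}/dx_i - dg_{ij}/dx_k).
The metric is diagonal, so g_{ab} = 0 for a != b.
At the given point: g_{11} = 40, g_{22} = 20, g_{33} = 2
g^{22} = 1/20
dg_{12}/dx_1 = 0 (off-diagonal)
dg_{12}/dx_1 = 0 (off-diagonal)
dg_{11}/dx_2 = dg_{11}/dx_2 = 60
Numerator = 0 + 0 - 60 = -60
Gamma^2_{11} = -60 / (2 * 20) = -3/2

-3/2


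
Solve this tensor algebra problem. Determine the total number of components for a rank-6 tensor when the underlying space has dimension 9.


The number of components of a rank-r tensor in d dimensions is d^r.
Here d = 9 and r = 6.
9^6 = 531441

531441


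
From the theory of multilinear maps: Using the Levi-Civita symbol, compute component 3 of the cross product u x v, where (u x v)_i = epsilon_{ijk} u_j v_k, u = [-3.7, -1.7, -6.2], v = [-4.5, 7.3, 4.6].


(u x v)_3 = sum_{j,k} epsilon_{3jk} u_j v_k. Only permutations of (1,2,3) contribute; the two non-zero terms are:
eps_{312} u_1 v_2 = 1 * -3.7 * 7.3 = -27.01
eps_{321} u_2 v_1 = -1 * -1.7 * -4.5 = -7.65
(u x v)_3 = -34.66

-34.66


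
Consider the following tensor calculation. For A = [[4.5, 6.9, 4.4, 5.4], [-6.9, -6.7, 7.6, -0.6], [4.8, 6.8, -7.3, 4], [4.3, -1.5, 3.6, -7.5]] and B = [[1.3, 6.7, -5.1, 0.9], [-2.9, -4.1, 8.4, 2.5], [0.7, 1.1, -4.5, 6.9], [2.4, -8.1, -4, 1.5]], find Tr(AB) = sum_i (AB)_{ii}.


Tr(AB) = sum_i (AB)_{ii} where (AB)_{ii} = sum_k A_{ik} B_{ki}.
(AB)_{11} = 4.5*1.3 + 6.9*-2.9 + 4.4*0.7 + 5.4*2.4 = 1.88
(AB)_{22} = -6.9*6.7 + -6.7*-4.1 + 7.6*1.1 + -0.6*-8.1 = -5.54
(AB)_{33} = 4.8*-5.1 + 6.8*8.4 + -7.3*-4.5 + 4*-4 = 49.49
(AB)_{44} = 4.3*0.9 + -1.5*2.5 + 3.6*6.9 + -7.5*1.5 = 13.71
Tr(AB) = 1.88 + -5.54 + 49.49 + 13.71 = 59.54

59.54


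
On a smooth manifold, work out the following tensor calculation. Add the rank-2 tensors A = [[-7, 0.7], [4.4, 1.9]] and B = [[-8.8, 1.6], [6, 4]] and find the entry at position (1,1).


Tensor addition is component-wise: (A + B)_{ij} = A_{ij} + B_{ij}.
A_{11} = -7
B_{11} = -8.8
(A + B)_{11} = -7 + -8.8 = -15.8

-15.8


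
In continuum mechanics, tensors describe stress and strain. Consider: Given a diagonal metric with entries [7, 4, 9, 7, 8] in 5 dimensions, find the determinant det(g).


For a diagonal metric, the determinant is the product of diagonal entries.
Diagonal entries: 7, 4, 9, 7, 8
det(g) = 7 * 4 * 9 * 7 * 8 = 14112

14112


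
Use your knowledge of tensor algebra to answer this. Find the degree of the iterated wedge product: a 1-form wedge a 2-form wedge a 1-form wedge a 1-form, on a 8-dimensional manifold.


The degree of a wedge product is the sum of the degrees of the individual forms.
Degrees: 1, 2, 1, 1
Total degree = 1 + 2 + 1 + 1 = 5

5


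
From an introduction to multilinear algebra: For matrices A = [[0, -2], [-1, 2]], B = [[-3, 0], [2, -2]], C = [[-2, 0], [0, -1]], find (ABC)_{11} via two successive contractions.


(ABC)_{11} = sum_m (AB)_{1m} C_{m1}. First compute row 1 of AB.
(AB)_{11} = 0*-3 + -2*2 = -4
(AB)_{12} = 0*0 + -2*-2 = 4
Now contract with column 1 of C:
(AB)_{11} * C_{11} = -4 * -2 = 8
(AB)_{12} * C_{21} = 4 * 0 = 0
(ABC)_{11} = 8 + 0 = 8

8


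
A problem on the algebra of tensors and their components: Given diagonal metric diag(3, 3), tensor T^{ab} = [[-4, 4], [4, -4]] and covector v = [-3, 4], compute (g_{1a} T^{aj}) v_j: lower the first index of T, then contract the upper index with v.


Step 1: lower the first index. For a diagonal metric, g_{ia} T^{aj} = g_{ii} T^{ij} (no sum on i).
g_{11} = 3
S_1{}^1 = 3 * T^{11} = 3 * -4 = -12
S_1{}^2 = 3 * T^{12} = 3 * 4 = 12
Step 2: contract S_1{}^j with v_j.
S_1{}^1 * v_1 = -12 * -3 = 36
S_1{}^2 * v_2 = 12 * 4 = 48
Result = 36 + 48 = 84

84


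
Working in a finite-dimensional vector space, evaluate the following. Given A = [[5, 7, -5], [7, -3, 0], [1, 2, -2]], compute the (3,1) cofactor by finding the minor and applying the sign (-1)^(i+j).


To find cofactor C_{31}, delete row 3 and column 1.
The resulting 2x2 submatrix is: [[7, -5], [-3, 0]]
Minor M_{31} = 7*0 - -5*-3
  = 0 - 15 = -15
Sign = (-1)^(3+1) = (-1)^4 = 1
Cofactor C_{31} = 1 * -15 = -15

-15


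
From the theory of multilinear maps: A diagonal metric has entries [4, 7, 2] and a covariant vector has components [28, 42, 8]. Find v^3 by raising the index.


To raise an index with a diagonal metric: v^i = v_i / g_{ii}.
For index 3: v_3 = 8, g_{33} = 2
v^3 = 8 / 2 = 4

4


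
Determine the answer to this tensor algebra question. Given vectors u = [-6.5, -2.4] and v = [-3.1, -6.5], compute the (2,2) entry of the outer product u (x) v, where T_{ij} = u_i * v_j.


The outer product entry T_{ij} = u_i * v_j.
We need i=2, j=2.
u_2 = -2.4, v_2 = -6.5
T_{2,2} = -2.4 * -6.5 = 15.6

15.6


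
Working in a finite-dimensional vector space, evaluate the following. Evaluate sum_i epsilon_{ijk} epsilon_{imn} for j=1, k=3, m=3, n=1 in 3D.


Using the identity: epsilon_{ijk} epsilon_{imn} = delta_{jm} delta_{kn} - delta_{jn} delta_{km}.
delta_{13} = 0
delta_{31} = 0
delta_{11} = 1
delta_{33} = 1
Result = 0 * 0 - 1 * 1 = 0 - 1 = -1

-1


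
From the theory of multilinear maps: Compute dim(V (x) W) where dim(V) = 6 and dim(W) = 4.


The dimension of a tensor product is the product of dimensions.
dim(V) = 6, dim(W) = 4
dim(V (x) W) = 6 * 4 = 24

24


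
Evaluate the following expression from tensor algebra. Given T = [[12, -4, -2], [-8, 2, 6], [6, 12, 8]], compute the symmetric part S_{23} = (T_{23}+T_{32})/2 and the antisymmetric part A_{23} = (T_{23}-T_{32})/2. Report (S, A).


T_{23} = 6
T_{32} = 12
S_{23} = (6 + 12)/2 = 18/2 = 9
A_{23} = (6 - 12)/2 = -6/2 = -3
Check: S + A = 9 + -3 = 6 = T_{23}.

(9, -3)


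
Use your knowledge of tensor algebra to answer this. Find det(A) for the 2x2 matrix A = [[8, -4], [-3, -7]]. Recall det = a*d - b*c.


For a 2x2 matrix [[a, b], [c, d]], det = a*d - b*c.
a = 8, b = -4, c = -3, d = -7
a*d = 8 * -7 = -56
b*c = -4 * -3 = 12
det = -56 - 12 = -68

-68


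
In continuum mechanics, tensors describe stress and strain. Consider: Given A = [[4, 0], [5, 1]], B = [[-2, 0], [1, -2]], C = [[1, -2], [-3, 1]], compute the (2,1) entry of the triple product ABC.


(ABC)_{21} = sum_m (AB)_{2m} C_{m1}. First compute row 2 of AB.
(AB)_{21} = 5*-2 + 1*1 = -9
(AB)_{22} = 5*0 + 1*-2 = -2
Now contract with column 1 of C:
(AB)_{21} * C_{11} = -9 * 1 = -9
(AB)_{22} * C_{21} = -2 * -3 = 6
(ABC)_{21} = -9 + 6 = -3

-3


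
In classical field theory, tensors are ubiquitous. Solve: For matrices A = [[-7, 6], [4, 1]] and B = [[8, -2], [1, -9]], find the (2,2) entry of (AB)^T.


(AB)^T_{ij} = (AB)_{ji} = sum_k A_{jk} B_{ki}.
For i=2, j=2 we need (AB)_{22}:
A_{21} * B_{12} = 4 * -2 = -8
A_{22} * B_{22} = 1 * -9 = -9
Sum = -8 + -9 = -17

-17


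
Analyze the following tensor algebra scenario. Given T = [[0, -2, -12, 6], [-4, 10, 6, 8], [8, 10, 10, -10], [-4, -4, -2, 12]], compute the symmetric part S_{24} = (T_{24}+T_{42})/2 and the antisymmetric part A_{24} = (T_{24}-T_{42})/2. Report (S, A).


T_{24} = 8
T_{42} = -4
S_{24} = (8 + -4)/2 = 4/2 = 2
A_{24} = (8 - -4)/2 = 12/2 = 6
Check: S + A = 2 + 6 = 8 = T_{24}.

(2, 6)


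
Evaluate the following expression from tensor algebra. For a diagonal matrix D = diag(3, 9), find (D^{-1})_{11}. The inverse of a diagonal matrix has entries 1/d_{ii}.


For a diagonal matrix, the inverse has entries (D^{-1})_{ii} = 1/d_{ii}.
The diagonal entries are: d_{11} = 3, d_{22} = 9
We need (D^{-1})_{11} = 1/d_{11} = 1/3 = 1/3

1/3


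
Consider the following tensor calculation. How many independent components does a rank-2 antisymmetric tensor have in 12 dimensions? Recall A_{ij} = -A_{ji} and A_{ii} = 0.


An antisymmetric rank-2 tensor satisfies A_{ij} = -A_{ji}, so diagonal entries are zero.
The independent components are the upper-triangular entries: C(n, 2) = n(n-1)/2.
n = 12
C(12, 2) = 12 * 11 / 2 = 132 / 2 = 66

66


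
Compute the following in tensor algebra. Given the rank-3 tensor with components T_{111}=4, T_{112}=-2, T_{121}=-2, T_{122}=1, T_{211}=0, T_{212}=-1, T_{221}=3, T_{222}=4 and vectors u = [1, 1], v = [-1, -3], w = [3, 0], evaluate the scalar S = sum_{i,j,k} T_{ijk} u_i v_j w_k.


S = sum over i,j,k of T_{ijk} u_i v_j w_k. Expanding all 8 terms:
T_{111}*u_1*v_1*w_1 = 4*1*-1*3 = -12  (running total: -12)
T_{112}*u_1*v_1*w_2 = -2*1*-1*0 = 0  (running total: -12)
T_{121}*u_1*v_2*w_1 = -2*1*-3*3 = 18  (running total: 6)
T_{122}*u_1*v_2*w_2 = 1*1*-3*0 = 0  (running total: 6)
T_{211}*u_2*v_1*w_1 = 0*1*-1*3 = 0  (running total: 6)
T_{212}*u_2*v_1*w_2 = -1*1*-1*0 = 0  (running total: 6)
T_{221}*u_2*v_2*w_1 = 3*1*-3*3 = -27  (running total: -21)
T_{222}*u_2*v_2*w_2 = 4*1*-3*0 = 0  (running total: -21)
S = -21

-21


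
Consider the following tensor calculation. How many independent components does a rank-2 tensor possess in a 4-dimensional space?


The number of components of a rank-r tensor in d dimensions is d^r.
Here d = 4 and r = 2.
4^2 = 16

16


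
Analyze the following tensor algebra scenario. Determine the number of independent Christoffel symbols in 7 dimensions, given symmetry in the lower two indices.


Christoffel symbols Gamma^k_{ij} are symmetric in i,j, so there are d * d(d+1)/2 independent symbols.
d = 7
d(d+1)/2 = 7 * 8 / 2 = 28
Total = 7 * 28 = 196

196


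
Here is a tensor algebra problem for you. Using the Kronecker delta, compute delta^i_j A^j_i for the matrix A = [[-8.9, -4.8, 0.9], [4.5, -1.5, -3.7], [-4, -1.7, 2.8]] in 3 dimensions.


The contraction (trace) of a rank-2 tensor is the sum of its diagonal elements.
Diagonal entries: A[1,1] = -8.9, A[2,2] = -1.5, A[3,3] = 2.8
Tr(A) = -8.9 + -1.5 + 2.8 = -7.6

-7.6


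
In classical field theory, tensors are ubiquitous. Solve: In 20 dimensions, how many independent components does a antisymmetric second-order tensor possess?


A antisymmetric rank-2 tensor in d dimensions has d(d-1)/2 independent components.
d = 20
d(d-1)/2 = 20 * 19 / 2 = 380 / 2 = 190

190


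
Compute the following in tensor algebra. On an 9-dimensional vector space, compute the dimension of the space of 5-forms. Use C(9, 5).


The dimension of the space of p-forms on an n-dimensional space is C(n, p).
n = 9, p = 5
C(9, 5) = 9! / (5! * 4!) = 126

126


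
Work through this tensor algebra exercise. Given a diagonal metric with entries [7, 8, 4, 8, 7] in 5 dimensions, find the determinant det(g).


For a diagonal metric, the determinant is the product of diagonal entries.
Diagonal entries: 7, 8, 4, 8, 7
det(g) = 7 * 8 * 4 * 8 * 7 = 12544

12544


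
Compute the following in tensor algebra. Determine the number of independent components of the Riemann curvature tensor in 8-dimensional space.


The Riemann tensor in d dimensions has d^2(d^2 - 1)/12 independent components.
d = 8, so d^2 = 64
d^2 - 1 = 63
d^2(d^2 - 1) = 64 * 63 = 4032
Divide by 12: 4032 / 12 = 336

336


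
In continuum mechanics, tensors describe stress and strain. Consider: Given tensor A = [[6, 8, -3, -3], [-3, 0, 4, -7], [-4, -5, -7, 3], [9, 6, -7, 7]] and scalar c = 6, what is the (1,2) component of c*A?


Scalar multiplication: (cA)_{ij} = c * A_{ij}.
c = 6
A_{12} = 8
(cA)_{12} = 6 * 8 = 48

48


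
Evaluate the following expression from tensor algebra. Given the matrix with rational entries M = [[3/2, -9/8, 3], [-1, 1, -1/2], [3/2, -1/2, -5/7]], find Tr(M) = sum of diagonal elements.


The trace is the sum of diagonal entries.
Diagonal: M[1,1] = 3/2, M[2,2] = 1, M[3,3] = -5/7
Tr(M) = 3/2 + 1 + -5/7
Computing step by step:
After adding M[1,1]: 3/2
After adding M[2,2]: 5/2
After adding M[3,3]: 25/14
Tr(M) = 25/14

25/14


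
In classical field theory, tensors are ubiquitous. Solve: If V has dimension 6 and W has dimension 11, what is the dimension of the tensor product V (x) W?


The dimension of a tensor product is the product of dimensions.
dim(V) = 6, dim(W) = 11
dim(V (x) W) = 6 * 11 = 66

66


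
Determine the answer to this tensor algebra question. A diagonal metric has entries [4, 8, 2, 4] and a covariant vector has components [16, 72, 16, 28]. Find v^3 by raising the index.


To raise an index with a diagonal metric: v^i = v_i / g_{ii}.
For index 3: v_3 = 16, g_{33} = 2
v^3 = 16 / 2 = 8

8


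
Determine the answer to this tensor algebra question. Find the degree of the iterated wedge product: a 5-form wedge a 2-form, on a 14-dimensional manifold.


The degree of a wedge product is the sum of the degrees of the individual forms.
Degrees: 5, 2
Total degree = 5 + 2 = 7

7


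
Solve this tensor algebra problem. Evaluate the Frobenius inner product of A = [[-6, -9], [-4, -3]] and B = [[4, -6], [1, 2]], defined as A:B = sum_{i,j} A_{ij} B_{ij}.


A:B = sum over all i,j of A_{ij} * B_{ij}.
Row 1: -6*4=-24, -9*-6=54 => row sum = 30
Row 2: -4*1=-4, -3*2=-6 => row sum = -10
Total = 30 + -10 = 20

20


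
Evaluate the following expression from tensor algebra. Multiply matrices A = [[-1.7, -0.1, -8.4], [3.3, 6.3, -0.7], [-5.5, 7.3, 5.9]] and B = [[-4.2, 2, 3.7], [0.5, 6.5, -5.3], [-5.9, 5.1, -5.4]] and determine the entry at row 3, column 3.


(AB)_{ij} = sum_k A_{ik} B_{kj}.
For i=3, j=3:
A_{31} * B_{13} = -5.5 * 3.7 = -20.35
A_{32} * B_{23} = 7.3 * -5.3 = -38.69
A_{33} * B_{33} = 5.9 * -5.4 = -31.86
Sum = -20.35 + -38.69 + -31.86 = -90.9

-90.9


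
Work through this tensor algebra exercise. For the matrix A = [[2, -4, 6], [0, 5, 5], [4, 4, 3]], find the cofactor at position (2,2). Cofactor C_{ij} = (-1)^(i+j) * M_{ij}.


To find cofactor C_{22}, delete row 2 and column 2.
The resulting 2x2 submatrix is: [[2, 6], [4, 3]]
Minor M_{22} = 2*3 - 6*4
  = 6 - 24 = -18
Sign = (-1)^(2+2) = (-1)^4 = 1
Cofactor C_{22} = 1 * -18 = -18

-18


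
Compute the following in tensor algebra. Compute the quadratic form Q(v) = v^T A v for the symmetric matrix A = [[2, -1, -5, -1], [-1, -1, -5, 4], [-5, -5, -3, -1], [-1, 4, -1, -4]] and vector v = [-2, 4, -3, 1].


First compute Av:
(Av)_1 = 2*-2 + -1*4 + -5*-3 + -1*1 = 6
(Av)_2 = -1*-2 + -1*4 + -5*-3 + 4*1 = 17
(Av)_3 = -5*-2 + -5*4 + -3*-3 + -1*1 = -2
(Av)_4 = -1*-2 + 4*4 + -1*-3 + -4*1 = 17
Av = [6, 17, -2, 17]
Then v^T (Av) = -2*6 + 4*17 + -3*-2 + 1*17
= -12 + 68 + 6 + 17 = 79

79


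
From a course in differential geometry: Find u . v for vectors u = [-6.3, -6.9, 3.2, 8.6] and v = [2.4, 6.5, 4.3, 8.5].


The inner product u . v = sum of u_i * v_i.
Term-by-term: -6.3 * 2.4, -6.9 * 6.5, 3.2 * 4.3, 8.6 * 8.5
Products: -15.12, -44.85, 13.76, 73.1
Sum = -15.12 + -44.85 + 13.76 + 73.1 = 26.89

26.89


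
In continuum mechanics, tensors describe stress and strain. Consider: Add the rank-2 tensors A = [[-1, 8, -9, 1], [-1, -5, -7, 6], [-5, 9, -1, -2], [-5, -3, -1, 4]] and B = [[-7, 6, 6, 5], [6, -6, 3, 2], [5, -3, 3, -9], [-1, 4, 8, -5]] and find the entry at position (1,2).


Tensor addition is component-wise: (A + B)_{ij} = A_{ij} + B_{ij}.
A_{12} = 8
B_{12} = 6
(A + B)_{12} = 8 + 6 = 14

14


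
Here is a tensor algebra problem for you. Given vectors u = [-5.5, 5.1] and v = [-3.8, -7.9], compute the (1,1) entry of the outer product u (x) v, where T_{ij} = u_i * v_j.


The outer product entry T_{ij} = u_i * v_j.
We need i=1, j=1.
u_1 = -5.5, v_1 = -3.8
T_{1,1} = -5.5 * -3.8 = 20.9

20.9


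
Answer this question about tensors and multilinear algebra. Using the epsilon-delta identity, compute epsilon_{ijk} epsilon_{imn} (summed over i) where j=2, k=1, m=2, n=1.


Using the identity: epsilon_{ijk} epsilon_{imn} = delta_{jm} delta_{kn} - delta_{jn} delta_{km}.
delta_{22} = 1
delta_{11} = 1
delta_{21} = 0
delta_{12} = 0
Result = 1 * 1 - 0 * 0 = 1 - 0 = 1

1


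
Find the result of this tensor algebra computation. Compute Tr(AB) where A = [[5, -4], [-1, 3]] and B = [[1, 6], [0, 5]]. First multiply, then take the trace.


Tr(AB) = sum_i (AB)_{ii} where (AB)_{ii} = sum_k A_{ik} B_{ki}.
(AB)_{11} = 5*1 + -4*0 = 5
(AB)_{22} = -1*6 + 3*5 = 9
Tr(AB) = 5 + 9 = 14

14


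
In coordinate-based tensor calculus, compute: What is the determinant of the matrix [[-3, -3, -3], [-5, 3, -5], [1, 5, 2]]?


Expanding along the first row, det(A) = a11*M_11 - a12*M_12 + a13*M_13, where M_1j is the (1,j) minor.
Minor M_11 = 3*2 - -5*5 = 31
Minor M_12 = -5*2 - -5*1 = -5
Minor M_13 = -5*5 - 3*1 = -28
det = -3*(31) - -3*(-5) + -3*(-28)
    = -93 - 15 + 84
    = -24

-24


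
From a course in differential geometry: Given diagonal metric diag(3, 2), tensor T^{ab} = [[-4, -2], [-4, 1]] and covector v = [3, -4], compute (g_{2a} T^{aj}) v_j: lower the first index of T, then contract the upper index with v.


Step 1: lower the first index. For a diagonal metric, g_{ia} T^{aj} = g_{ii} T^{ij} (no sum on i).
g_{22} = 2
S_2{}^1 = 2 * T^{21} = 2 * -4 = -8
S_2{}^2 = 2 * T^{22} = 2 * 1 = 2
Step 2: contract S_2{}^j with v_j.
S_2{}^1 * v_1 = -8 * 3 = -24
S_2{}^2 * v_2 = 2 * -4 = -8
Result = -24 + -8 = -32

-32


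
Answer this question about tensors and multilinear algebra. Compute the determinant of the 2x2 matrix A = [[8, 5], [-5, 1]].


For a 2x2 matrix [[a, b], [c, d]], det = a*d - b*c.
a = 8, b = 5, c = -5, d = 1
a*d = 8 * 1 = 8
b*c = 5 * -5 = -25
det = 8 - -25 = 33

33


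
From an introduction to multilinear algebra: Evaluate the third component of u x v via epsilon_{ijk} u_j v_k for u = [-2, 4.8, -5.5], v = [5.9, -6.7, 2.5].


(u x v)_3 = sum_{j,k} epsilon_{3jk} u_j v_k. Only permutations of (1,2,3) contribute; the two non-zero terms are:
eps_{312} u_1 v_2 = 1 * -2 * -6.7 = 13.4
eps_{321} u_2 v_1 = -1 * 4.8 * 5.9 = -28.32
(u x v)_3 = -14.92

-14.92


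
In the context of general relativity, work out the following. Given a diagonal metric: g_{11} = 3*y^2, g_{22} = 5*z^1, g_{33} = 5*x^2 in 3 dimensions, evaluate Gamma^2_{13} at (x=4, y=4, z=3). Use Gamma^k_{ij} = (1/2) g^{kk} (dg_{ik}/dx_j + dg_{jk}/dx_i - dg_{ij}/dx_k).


For a diagonal metric, Gamma^k_{ij} = (1/2) g^{kk} (dg_{ik}/dx_j + dg_{jk}/dx_i - dg_{ij}/dx_k).
The metric is diagonal, so g_{ab} = 0 for a != b.
At the given point: g_{11} = 48, g_{22} = 15, g_{33} = 80
g^{22} = 1/15
dg_{12}/dx_3 = 0 (off-diagonal)
dg_{32}/dx_1 = 0 (off-diagonal)
dg_{13}/dx_2 = 0 (off-diagonal)
Numerator = 0 + 0 - 0 = 0
Gamma^2_{13} = 0 / (2 * 15) = 0

0


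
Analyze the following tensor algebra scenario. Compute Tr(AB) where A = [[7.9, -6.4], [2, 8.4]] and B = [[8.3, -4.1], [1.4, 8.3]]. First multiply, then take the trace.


Tr(AB) = sum_i (AB)_{ii} where (AB)_{ii} = sum_k A_{ik} B_{ki}.
(AB)_{11} = 7.9*8.3 + -6.4*1.4 = 56.61
(AB)_{22} = 2*-4.1 + 8.4*8.3 = 61.52
Tr(AB) = 56.61 + 61.52 = 118.13

118.13


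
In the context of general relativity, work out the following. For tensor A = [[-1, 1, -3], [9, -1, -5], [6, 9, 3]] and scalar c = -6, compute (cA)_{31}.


Scalar multiplication: (cA)_{ij} = c * A_{ij}.
c = -6
A_{31} = 6
(cA)_{31} = -6 * 6 = -36

-36


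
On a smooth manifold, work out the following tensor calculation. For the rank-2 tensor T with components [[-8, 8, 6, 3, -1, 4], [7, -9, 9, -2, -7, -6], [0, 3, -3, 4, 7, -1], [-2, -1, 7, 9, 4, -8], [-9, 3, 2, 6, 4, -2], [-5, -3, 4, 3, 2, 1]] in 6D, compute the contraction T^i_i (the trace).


The contraction (trace) of a rank-2 tensor is the sum of its diagonal elements.
Diagonal entries: A[1,1] = -8, A[2,2] = -9, A[3,3] = -3, A[4,4] = 9, A[5,5] = 4, A[6,6] = 1
Tr(A) = -8 + -9 + -3 + 9 + 4 + 1 = -6

-6


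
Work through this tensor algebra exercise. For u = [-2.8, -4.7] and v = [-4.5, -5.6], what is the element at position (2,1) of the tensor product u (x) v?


The outer product entry T_{ij} = u_i * v_j.
We need i=2, j=1.
u_2 = -4.7, v_1 = -4.5
T_{2,1} = -4.7 * -4.5 = 21.15

21.15


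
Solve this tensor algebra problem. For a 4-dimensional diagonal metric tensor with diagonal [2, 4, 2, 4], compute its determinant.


For a diagonal metric, the determinant is the product of diagonal entries.
Diagonal entries: 2, 4, 2, 4
det(g) = 2 * 4 * 2 * 4 = 64

64


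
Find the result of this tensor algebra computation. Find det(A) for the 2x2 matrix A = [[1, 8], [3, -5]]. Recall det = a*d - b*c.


For a 2x2 matrix [[a, b], [c, d]], det = a*d - b*c.
a = 1, b = 8, c = 3, d = -5
a*d = 1 * -5 = -5
b*c = 8 * 3 = 24
det = -5 - 24 = -29

-29


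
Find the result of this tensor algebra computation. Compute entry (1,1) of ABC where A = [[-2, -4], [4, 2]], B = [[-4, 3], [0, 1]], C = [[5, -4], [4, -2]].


(ABC)_{11} = sum_m (AB)_{1m} C_{m1}. First compute row 1 of AB.
(AB)_{11} = -2*-4 + -4*0 = 8
(AB)_{12} = -2*3 + -4*1 = -10
Now contract with column 1 of C:
(AB)_{11} * C_{11} = 8 * 5 = 40
(AB)_{12} * C_{21} = -10 * 4 = -40
(ABC)_{11} = 40 + -40 = 0

0


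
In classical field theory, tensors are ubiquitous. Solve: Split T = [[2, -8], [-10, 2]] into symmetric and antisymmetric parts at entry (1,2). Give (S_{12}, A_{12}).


T_{12} = -8
T_{21} = -10
S_{12} = (-8 + -10)/2 = -18/2 = -9
A_{12} = (-8 - -10)/2 = 2/2 = 1
Check: S + A = -9 + 1 = -8 = T_{12}.

(-9, 1)


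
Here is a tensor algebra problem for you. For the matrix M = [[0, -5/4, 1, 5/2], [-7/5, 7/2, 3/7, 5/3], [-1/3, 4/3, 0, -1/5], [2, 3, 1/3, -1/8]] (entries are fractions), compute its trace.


The trace is the sum of diagonal entries.
Diagonal: M[1,1] = 0, M[2,2] = 7/2, M[3,3] = 0, M[4,4] = -1/8
Tr(M) = 0 + 7/2 + 0 + -1/8
Computing step by step:
After adding M[1,1]: 0
After adding M[2,2]: 7/2
After adding M[3,3]: 7/2
After adding M[4,4]: 27/8
Tr(M) = 27/8

27/8


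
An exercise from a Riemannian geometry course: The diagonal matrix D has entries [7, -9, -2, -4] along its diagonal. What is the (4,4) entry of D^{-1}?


For a diagonal matrix, the inverse has entries (D^{-1})_{ii} = 1/d_{ii}.
The diagonal entries are: d_{11} = 7, d_{22} = -9, d_{33} = -2, d_{44} = -4
We need (D^{-1})_{44} = 1/d_{44} = 1/-4 = -1/4

-1/4


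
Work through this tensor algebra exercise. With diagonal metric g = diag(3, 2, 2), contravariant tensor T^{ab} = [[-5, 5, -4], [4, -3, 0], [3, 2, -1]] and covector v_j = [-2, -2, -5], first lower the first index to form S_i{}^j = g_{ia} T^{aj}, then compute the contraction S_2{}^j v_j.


Step 1: lower the first index. For a diagonal metric, g_{ia} T^{aj} = g_{ii} T^{ij} (no sum on i).
g_{22} = 2
S_2{}^1 = 2 * T^{21} = 2 * 4 = 8
S_2{}^2 = 2 * T^{22} = 2 * -3 = -6
S_2{}^3 = 2 * T^{23} = 2 * 0 = 0
Step 2: contract S_2{}^j with v_j.
S_2{}^1 * v_1 = 8 * -2 = -16
S_2{}^2 * v_2 = -6 * -2 = 12
S_2{}^3 * v_3 = 0 * -5 = 0
Result = -16 + 12 + 0 = -4

-4


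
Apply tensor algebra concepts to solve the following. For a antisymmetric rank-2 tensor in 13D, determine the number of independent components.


A antisymmetric rank-2 tensor in d dimensions has d(d-1)/2 independent components.
d = 13
d(d-1)/2 = 13 * 12 / 2 = 156 / 2 = 78

78


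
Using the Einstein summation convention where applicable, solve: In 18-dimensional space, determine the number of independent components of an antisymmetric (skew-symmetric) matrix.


An antisymmetric rank-2 tensor satisfies A_{ij} = -A_{ji}, so diagonal entries are zero.
The independent components are the upper-triangular entries: C(n, 2) = n(n-1)/2.
n = 18
C(18, 2) = 18 * 17 / 2 = 306 / 2 = 153

153


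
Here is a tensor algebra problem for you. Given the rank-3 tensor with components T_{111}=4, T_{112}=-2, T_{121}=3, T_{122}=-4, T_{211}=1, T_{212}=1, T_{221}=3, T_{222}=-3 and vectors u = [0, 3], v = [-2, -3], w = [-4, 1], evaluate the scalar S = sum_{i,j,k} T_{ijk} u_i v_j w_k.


S = sum over i,j,k of T_{ijk} u_i v_j w_k. Expanding all 8 terms:
T_{111}*u_1*v_1*w_1 = 4*0*-2*-4 = 0  (running total: 0)
T_{112}*u_1*v_1*w_2 = -2*0*-2*1 = 0  (running total: 0)
T_{121}*u_1*v_2*w_1 = 3*0*-3*-4 = 0  (running total: 0)
T_{122}*u_1*v_2*w_2 = -4*0*-3*1 = 0  (running total: 0)
T_{211}*u_2*v_1*w_1 = 1*3*-2*-4 = 24  (running total: 24)
T_{212}*u_2*v_1*w_2 = 1*3*-2*1 = -6  (running total: 18)
T_{221}*u_2*v_2*w_1 = 3*3*-3*-4 = 108  (running total: 126)
T_{222}*u_2*v_2*w_2 = -3*3*-3*1 = 27  (running total: 153)
S = 153

153


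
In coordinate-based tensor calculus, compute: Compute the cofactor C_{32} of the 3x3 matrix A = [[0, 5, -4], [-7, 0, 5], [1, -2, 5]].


To find cofactor C_{32}, delete row 3 and column 2.
The resulting 2x2 submatrix is: [[0, -4], [-7, 5]]
Minor M_{32} = 0*5 - -4*-7
  = 0 - 28 = -28
Sign = (-1)^(3+2) = (-1)^5 = -1
Cofactor C_{32} = -1 * -28 = 28

28


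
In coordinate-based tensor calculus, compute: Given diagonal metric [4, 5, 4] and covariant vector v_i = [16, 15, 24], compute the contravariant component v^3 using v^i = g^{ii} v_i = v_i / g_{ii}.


To raise an index with a diagonal metric: v^i = v_i / g_{ii}.
For index 3: v_3 = 24, g_{33} = 4
v^3 = 24 / 4 = 6

6


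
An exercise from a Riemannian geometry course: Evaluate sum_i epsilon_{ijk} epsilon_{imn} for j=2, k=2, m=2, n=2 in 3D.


Using the identity: epsilon_{ijk} epsilon_{imn} = delta_{jm} delta_{kn} - delta_{jn} delta_{km}.
delta_{22} = 1
delta_{22} = 1
delta_{22} = 1
delta_{22} = 1
Result = 1 * 1 - 1 * 1 = 1 - 1 = 0

0


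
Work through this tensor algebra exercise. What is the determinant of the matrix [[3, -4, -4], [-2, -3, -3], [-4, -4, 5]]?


Expanding along the first row, det(A) = a11*M_11 - a12*M_12 + a13*M_13, where M_1j is the (1,j) minor.
Minor M_11 = -3*5 - -3*-4 = -27
Minor M_12 = -2*5 - -3*-4 = -22
Minor M_13 = -2*-4 - -3*-4 = -4
det = 3*(-27) - -4*(-22) + -4*(-4)
    = -81 - 88 + 16
    = -153

-153


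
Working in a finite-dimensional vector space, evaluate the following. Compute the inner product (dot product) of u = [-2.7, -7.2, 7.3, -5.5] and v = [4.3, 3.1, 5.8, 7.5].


The inner product u . v = sum of u_i * v_i.
Term-by-term: -2.7 * 4.3, -7.2 * 3.1, 7.3 * 5.8, -5.5 * 7.5
Products: -11.61, -22.32, 42.34, -41.25
Sum = -11.61 + -22.32 + 42.34 + -41.25 = -32.84

-32.84


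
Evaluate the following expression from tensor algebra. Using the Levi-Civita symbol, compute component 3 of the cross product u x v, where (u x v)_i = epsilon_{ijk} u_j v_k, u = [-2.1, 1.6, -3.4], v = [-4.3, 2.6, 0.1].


(u x v)_3 = sum_{j,k} epsilon_{3jk} u_j v_k. Only permutations of (1,2,3) contribute; the two non-zero terms are:
eps_{312} u_1 v_2 = 1 * -2.1 * 2.6 = -5.46
eps_{321} u_2 v_1 = -1 * 1.6 * -4.3 = 6.88
(u x v)_3 = 1.42

1.42


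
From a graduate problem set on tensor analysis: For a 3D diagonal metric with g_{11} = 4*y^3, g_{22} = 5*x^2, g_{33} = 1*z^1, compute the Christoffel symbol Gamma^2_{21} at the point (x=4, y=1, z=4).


For a diagonal metric, Gamma^k_{ij} = (1/2) g^{kk} (dg_{ik}/dx_j + dg_{jk}/dx_i - dg_{ij}/dx_k).
The metric is diagonal, so g_{ab} = 0 for a != b.
At the given point: g_{11} = 4, g_{22} = 80, g_{33} = 4
g^{22} = 1/80
dg_{22}/dx_1 = dg_{22}/dx_1 = 40
dg_{12}/dx_2 = 0 (off-diagonal)
dg_{21}/dx_2 = 0 (off-diagonal)
Numerator = 40 + 0 - 0 = 40
Gamma^2_{21} = 40 / (2 * 80) = 1/4

1/4


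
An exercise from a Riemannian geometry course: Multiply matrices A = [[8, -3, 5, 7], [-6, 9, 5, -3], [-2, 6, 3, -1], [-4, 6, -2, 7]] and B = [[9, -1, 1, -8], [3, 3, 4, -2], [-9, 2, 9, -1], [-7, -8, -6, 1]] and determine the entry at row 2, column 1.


(AB)_{ij} = sum_k A_{ik} B_{kj}.
For i=2, j=1:
A_{21} * B_{11} = -6 * 9 = -54
A_{22} * B_{21} = 9 * 3 = 27
A_{23} * B_{31} = 5 * -9 = -45
A_{24} * B_{41} = -3 * -7 = 21
Sum = -54 + 27 + -45 + 21 = -51

-51


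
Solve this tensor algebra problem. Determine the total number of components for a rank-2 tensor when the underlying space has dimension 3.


The number of components of a rank-r tensor in d dimensions is d^r.
Here d = 3 and r = 2.
3^2 = 9

9


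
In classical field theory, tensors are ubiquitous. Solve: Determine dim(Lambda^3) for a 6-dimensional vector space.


The dimension of the space of p-forms on an n-dimensional space is C(n, p).
n = 6, p = 3
C(6, 3) = 6! / (3! * 3!) = 20

20


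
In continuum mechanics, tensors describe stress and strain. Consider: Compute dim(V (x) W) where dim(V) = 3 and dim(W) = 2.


The dimension of a tensor product is the product of dimensions.
dim(V) = 3, dim(W) = 2
dim(V (x) W) = 3 * 2 = 6

6


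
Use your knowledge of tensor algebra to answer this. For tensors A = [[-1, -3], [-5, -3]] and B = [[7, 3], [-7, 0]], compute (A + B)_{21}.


Tensor addition is component-wise: (A + B)_{ij} = A_{ij} + B_{ij}.
A_{21} = -5
B_{21} = -7
(A + B)_{21} = -5 + -7 = -12

-12


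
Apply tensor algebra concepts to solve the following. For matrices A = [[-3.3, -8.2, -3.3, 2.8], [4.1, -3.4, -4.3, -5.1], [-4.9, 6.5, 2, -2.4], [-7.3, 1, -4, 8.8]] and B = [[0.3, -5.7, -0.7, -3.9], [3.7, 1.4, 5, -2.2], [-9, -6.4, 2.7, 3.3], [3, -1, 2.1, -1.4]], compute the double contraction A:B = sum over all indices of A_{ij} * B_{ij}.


A:B = sum over all i,j of A_{ij} * B_{ij}.
Row 1: -3.3*0.3=-0.99, -8.2*-5.7=46.74, -3.3*-0.7=2.31, 2.8*-3.9=-10.92 => row sum = 37.14
Row 2: 4.1*3.7=15.17, -3.4*1.4=-4.76, -4.3*5=-21.5, -5.1*-2.2=11.22 => row sum = 0.13
Row 3: -4.9*-9=44.1, 6.5*-6.4=-41.6, 2*2.7=5.4, -2.4*3.3=-7.92 => row sum = -0.02
Row 4: -7.3*3=-21.9, 1*-1=-1, -4*2.1=-8.4, 8.8*-1.4=-12.32 => row sum = -43.62
Total = 37.14 + 0.13 + -0.02 + -43.62 = -6.37

-6.37


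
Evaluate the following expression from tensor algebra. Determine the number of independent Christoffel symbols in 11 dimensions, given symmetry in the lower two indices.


Christoffel symbols Gamma^k_{ij} are symmetric in i,j, so there are d * d(d+1)/2 independent symbols.
d = 11
d(d+1)/2 = 11 * 12 / 2 = 66
Total = 11 * 66 = 726

726


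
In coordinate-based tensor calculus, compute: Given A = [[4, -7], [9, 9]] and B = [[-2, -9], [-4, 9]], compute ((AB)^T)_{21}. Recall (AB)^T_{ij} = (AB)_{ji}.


(AB)^T_{ij} = (AB)_{ji} = sum_k A_{jk} B_{ki}.
For i=2, j=1 we need (AB)_{12}:
A_{11} * B_{12} = 4 * -9 = -36
A_{12} * B_{22} = -7 * 9 = -63
Sum = -36 + -63 = -99

-99


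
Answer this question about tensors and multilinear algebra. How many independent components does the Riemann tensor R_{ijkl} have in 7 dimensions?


The Riemann tensor in d dimensions has d^2(d^2 - 1)/12 independent components.
d = 7, so d^2 = 49
d^2 - 1 = 48
d^2(d^2 - 1) = 49 * 48 = 2352
Divide by 12: 2352 / 12 = 196

196


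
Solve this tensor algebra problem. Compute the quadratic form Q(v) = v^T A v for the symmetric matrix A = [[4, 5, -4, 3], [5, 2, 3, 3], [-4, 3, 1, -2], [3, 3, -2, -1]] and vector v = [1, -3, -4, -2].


First compute Av:
(Av)_1 = 4*1 + 5*-3 + -4*-4 + 3*-2 = -1
(Av)_2 = 5*1 + 2*-3 + 3*-4 + 3*-2 = -19
(Av)_3 = -4*1 + 3*-3 + 1*-4 + -2*-2 = -13
(Av)_4 = 3*1 + 3*-3 + -2*-4 + -1*-2 = 4
Av = [-1, -19, -13, 4]
Then v^T (Av) = 1*-1 + -3*-19 + -4*-13 + -2*4
= -1 + 57 + 52 + -8 = 100

100


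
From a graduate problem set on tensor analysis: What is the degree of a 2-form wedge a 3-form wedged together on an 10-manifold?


The degree of a wedge product is the sum of the degrees of the individual forms.
Degrees: 2, 3
Total degree = 2 + 3 = 5

5


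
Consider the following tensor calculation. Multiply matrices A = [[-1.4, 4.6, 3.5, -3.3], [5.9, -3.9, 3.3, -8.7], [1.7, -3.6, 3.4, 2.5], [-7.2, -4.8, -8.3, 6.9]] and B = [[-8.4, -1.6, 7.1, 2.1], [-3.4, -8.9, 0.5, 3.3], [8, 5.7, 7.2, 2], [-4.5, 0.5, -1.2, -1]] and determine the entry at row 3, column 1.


(AB)_{ij} = sum_k A_{ik} B_{kj}.
For i=3, j=1:
A_{31} * B_{11} = 1.7 * -8.4 = -14.28
A_{32} * B_{21} = -3.6 * -3.4 = 12.24
A_{33} * B_{31} = 3.4 * 8 = 27.2
A_{34} * B_{41} = 2.5 * -4.5 = -11.25
Sum = -14.28 + 12.24 + 27.2 + -11.25 = 13.91

13.91


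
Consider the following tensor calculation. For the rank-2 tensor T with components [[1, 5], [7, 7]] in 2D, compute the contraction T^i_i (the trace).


The contraction (trace) of a rank-2 tensor is the sum of its diagonal elements.
Diagonal entries: A[1,1] = 1, A[2,2] = 7
Tr(A) = 1 + 7 = 8

8


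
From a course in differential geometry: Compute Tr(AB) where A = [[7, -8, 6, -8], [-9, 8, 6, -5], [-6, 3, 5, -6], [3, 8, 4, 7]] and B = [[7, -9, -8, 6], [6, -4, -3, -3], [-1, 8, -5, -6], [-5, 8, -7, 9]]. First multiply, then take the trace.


Tr(AB) = sum_i (AB)_{ii} where (AB)_{ii} = sum_k A_{ik} B_{ki}.
(AB)_{11} = 7*7 + -8*6 + 6*-1 + -8*-5 = 35
(AB)_{22} = -9*-9 + 8*-4 + 6*8 + -5*8 = 57
(AB)_{33} = -6*-8 + 3*-3 + 5*-5 + -6*-7 = 56
(AB)_{44} = 3*6 + 8*-3 + 4*-6 + 7*9 = 33
Tr(AB) = 35 + 57 + 56 + 33 = 181

181


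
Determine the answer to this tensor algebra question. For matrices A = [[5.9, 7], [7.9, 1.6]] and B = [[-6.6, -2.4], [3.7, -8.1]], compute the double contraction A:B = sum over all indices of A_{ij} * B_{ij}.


A:B = sum over all i,j of A_{ij} * B_{ij}.
Row 1: 5.9*-6.6=-38.94, 7*-2.4=-16.8 => row sum = -55.74
Row 2: 7.9*3.7=29.23, 1.6*-8.1=-12.96 => row sum = 16.27
Total = -55.74 + 16.27 = -39.47

-39.47


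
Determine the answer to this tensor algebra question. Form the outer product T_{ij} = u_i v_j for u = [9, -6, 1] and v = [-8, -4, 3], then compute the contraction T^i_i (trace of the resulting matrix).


The outer product gives T_{ij} = u_i v_j.
The trace (contraction) is Tr(T) = sum_i T_{ii} = sum_i u_i v_i.
Diagonal entries:
T_{11} = u_1 * v_1 = 9 * -8 = -72
T_{22} = u_2 * v_2 = -6 * -4 = 24
T_{33} = u_3 * v_3 = 1 * 3 = 3
Tr(T) = -72 + 24 + 3 = -45

-45


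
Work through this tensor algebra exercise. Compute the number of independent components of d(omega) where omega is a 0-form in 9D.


The exterior derivative of a p-form is a (p+1)-form.
Its number of independent components is C(n, p+1).
n = 9, p+1 = 1
C(9, 1) = 9

9
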